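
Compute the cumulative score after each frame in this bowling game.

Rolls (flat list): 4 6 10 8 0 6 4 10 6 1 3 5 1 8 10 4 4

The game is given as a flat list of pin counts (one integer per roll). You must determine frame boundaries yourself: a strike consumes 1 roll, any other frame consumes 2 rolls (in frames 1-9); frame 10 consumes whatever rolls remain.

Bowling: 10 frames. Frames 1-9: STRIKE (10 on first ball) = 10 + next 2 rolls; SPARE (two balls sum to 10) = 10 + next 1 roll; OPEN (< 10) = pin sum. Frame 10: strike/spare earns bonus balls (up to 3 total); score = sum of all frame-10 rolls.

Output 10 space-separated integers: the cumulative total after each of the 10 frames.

Answer: 20 38 46 66 83 90 98 107 125 133

Derivation:
Frame 1: SPARE (4+6=10). 10 + next roll (10) = 20. Cumulative: 20
Frame 2: STRIKE. 10 + next two rolls (8+0) = 18. Cumulative: 38
Frame 3: OPEN (8+0=8). Cumulative: 46
Frame 4: SPARE (6+4=10). 10 + next roll (10) = 20. Cumulative: 66
Frame 5: STRIKE. 10 + next two rolls (6+1) = 17. Cumulative: 83
Frame 6: OPEN (6+1=7). Cumulative: 90
Frame 7: OPEN (3+5=8). Cumulative: 98
Frame 8: OPEN (1+8=9). Cumulative: 107
Frame 9: STRIKE. 10 + next two rolls (4+4) = 18. Cumulative: 125
Frame 10: OPEN. Sum of all frame-10 rolls (4+4) = 8. Cumulative: 133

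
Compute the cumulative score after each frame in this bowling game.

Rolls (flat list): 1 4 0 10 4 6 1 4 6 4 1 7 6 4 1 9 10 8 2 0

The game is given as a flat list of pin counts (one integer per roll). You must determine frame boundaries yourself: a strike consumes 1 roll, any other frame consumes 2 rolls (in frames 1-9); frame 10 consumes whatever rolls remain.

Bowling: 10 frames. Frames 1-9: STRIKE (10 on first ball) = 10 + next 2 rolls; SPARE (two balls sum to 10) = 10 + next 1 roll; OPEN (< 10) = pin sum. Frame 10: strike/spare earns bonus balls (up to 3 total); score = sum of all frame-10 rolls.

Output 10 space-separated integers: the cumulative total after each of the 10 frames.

Answer: 5 19 30 35 46 54 65 85 105 115

Derivation:
Frame 1: OPEN (1+4=5). Cumulative: 5
Frame 2: SPARE (0+10=10). 10 + next roll (4) = 14. Cumulative: 19
Frame 3: SPARE (4+6=10). 10 + next roll (1) = 11. Cumulative: 30
Frame 4: OPEN (1+4=5). Cumulative: 35
Frame 5: SPARE (6+4=10). 10 + next roll (1) = 11. Cumulative: 46
Frame 6: OPEN (1+7=8). Cumulative: 54
Frame 7: SPARE (6+4=10). 10 + next roll (1) = 11. Cumulative: 65
Frame 8: SPARE (1+9=10). 10 + next roll (10) = 20. Cumulative: 85
Frame 9: STRIKE. 10 + next two rolls (8+2) = 20. Cumulative: 105
Frame 10: SPARE. Sum of all frame-10 rolls (8+2+0) = 10. Cumulative: 115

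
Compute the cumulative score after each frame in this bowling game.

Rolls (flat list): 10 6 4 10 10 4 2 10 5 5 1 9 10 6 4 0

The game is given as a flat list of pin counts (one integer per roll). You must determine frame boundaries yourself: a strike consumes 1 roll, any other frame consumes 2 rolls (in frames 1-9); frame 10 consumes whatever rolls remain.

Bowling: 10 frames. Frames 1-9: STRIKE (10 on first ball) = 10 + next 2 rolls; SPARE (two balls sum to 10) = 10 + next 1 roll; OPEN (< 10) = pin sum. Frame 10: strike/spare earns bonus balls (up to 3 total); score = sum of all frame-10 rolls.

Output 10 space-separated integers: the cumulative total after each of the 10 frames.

Answer: 20 40 64 80 86 106 117 137 157 167

Derivation:
Frame 1: STRIKE. 10 + next two rolls (6+4) = 20. Cumulative: 20
Frame 2: SPARE (6+4=10). 10 + next roll (10) = 20. Cumulative: 40
Frame 3: STRIKE. 10 + next two rolls (10+4) = 24. Cumulative: 64
Frame 4: STRIKE. 10 + next two rolls (4+2) = 16. Cumulative: 80
Frame 5: OPEN (4+2=6). Cumulative: 86
Frame 6: STRIKE. 10 + next two rolls (5+5) = 20. Cumulative: 106
Frame 7: SPARE (5+5=10). 10 + next roll (1) = 11. Cumulative: 117
Frame 8: SPARE (1+9=10). 10 + next roll (10) = 20. Cumulative: 137
Frame 9: STRIKE. 10 + next two rolls (6+4) = 20. Cumulative: 157
Frame 10: SPARE. Sum of all frame-10 rolls (6+4+0) = 10. Cumulative: 167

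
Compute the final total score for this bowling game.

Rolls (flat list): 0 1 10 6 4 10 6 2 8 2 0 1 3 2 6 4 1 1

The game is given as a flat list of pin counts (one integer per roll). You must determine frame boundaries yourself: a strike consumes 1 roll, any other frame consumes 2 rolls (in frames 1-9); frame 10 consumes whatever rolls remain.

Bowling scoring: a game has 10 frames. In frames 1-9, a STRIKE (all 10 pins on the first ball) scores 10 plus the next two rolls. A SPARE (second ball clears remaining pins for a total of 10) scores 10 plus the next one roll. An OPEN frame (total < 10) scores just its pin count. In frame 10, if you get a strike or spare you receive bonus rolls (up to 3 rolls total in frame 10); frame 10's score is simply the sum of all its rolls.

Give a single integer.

Answer: 96

Derivation:
Frame 1: OPEN (0+1=1). Cumulative: 1
Frame 2: STRIKE. 10 + next two rolls (6+4) = 20. Cumulative: 21
Frame 3: SPARE (6+4=10). 10 + next roll (10) = 20. Cumulative: 41
Frame 4: STRIKE. 10 + next two rolls (6+2) = 18. Cumulative: 59
Frame 5: OPEN (6+2=8). Cumulative: 67
Frame 6: SPARE (8+2=10). 10 + next roll (0) = 10. Cumulative: 77
Frame 7: OPEN (0+1=1). Cumulative: 78
Frame 8: OPEN (3+2=5). Cumulative: 83
Frame 9: SPARE (6+4=10). 10 + next roll (1) = 11. Cumulative: 94
Frame 10: OPEN. Sum of all frame-10 rolls (1+1) = 2. Cumulative: 96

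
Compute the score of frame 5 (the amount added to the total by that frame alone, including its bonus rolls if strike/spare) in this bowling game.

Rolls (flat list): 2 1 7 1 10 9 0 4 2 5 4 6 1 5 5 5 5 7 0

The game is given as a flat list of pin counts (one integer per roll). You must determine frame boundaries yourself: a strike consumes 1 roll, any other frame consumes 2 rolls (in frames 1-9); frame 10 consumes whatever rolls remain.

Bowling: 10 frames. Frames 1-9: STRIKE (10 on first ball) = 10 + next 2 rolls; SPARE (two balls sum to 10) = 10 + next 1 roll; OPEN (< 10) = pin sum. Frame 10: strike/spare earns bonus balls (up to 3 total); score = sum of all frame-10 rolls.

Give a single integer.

Frame 1: OPEN (2+1=3). Cumulative: 3
Frame 2: OPEN (7+1=8). Cumulative: 11
Frame 3: STRIKE. 10 + next two rolls (9+0) = 19. Cumulative: 30
Frame 4: OPEN (9+0=9). Cumulative: 39
Frame 5: OPEN (4+2=6). Cumulative: 45
Frame 6: OPEN (5+4=9). Cumulative: 54
Frame 7: OPEN (6+1=7). Cumulative: 61

Answer: 6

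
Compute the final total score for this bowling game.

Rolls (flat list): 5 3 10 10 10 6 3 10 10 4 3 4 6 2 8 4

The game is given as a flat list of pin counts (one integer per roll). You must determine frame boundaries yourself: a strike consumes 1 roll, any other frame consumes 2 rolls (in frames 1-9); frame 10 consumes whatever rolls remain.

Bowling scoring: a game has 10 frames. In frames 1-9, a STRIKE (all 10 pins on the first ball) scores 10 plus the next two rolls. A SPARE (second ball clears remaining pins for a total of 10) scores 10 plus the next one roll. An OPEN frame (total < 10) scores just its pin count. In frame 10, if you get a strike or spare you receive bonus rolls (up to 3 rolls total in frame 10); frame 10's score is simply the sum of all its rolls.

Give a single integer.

Answer: 166

Derivation:
Frame 1: OPEN (5+3=8). Cumulative: 8
Frame 2: STRIKE. 10 + next two rolls (10+10) = 30. Cumulative: 38
Frame 3: STRIKE. 10 + next two rolls (10+6) = 26. Cumulative: 64
Frame 4: STRIKE. 10 + next two rolls (6+3) = 19. Cumulative: 83
Frame 5: OPEN (6+3=9). Cumulative: 92
Frame 6: STRIKE. 10 + next two rolls (10+4) = 24. Cumulative: 116
Frame 7: STRIKE. 10 + next two rolls (4+3) = 17. Cumulative: 133
Frame 8: OPEN (4+3=7). Cumulative: 140
Frame 9: SPARE (4+6=10). 10 + next roll (2) = 12. Cumulative: 152
Frame 10: SPARE. Sum of all frame-10 rolls (2+8+4) = 14. Cumulative: 166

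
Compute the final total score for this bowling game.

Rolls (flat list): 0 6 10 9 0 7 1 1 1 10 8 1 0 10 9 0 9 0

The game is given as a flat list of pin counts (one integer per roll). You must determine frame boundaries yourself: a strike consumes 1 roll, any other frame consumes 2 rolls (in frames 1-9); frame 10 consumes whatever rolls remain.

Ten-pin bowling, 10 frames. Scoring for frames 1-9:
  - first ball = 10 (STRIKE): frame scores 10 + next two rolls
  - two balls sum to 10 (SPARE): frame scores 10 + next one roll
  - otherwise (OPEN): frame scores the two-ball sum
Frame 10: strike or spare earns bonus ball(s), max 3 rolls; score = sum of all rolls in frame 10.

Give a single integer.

Answer: 109

Derivation:
Frame 1: OPEN (0+6=6). Cumulative: 6
Frame 2: STRIKE. 10 + next two rolls (9+0) = 19. Cumulative: 25
Frame 3: OPEN (9+0=9). Cumulative: 34
Frame 4: OPEN (7+1=8). Cumulative: 42
Frame 5: OPEN (1+1=2). Cumulative: 44
Frame 6: STRIKE. 10 + next two rolls (8+1) = 19. Cumulative: 63
Frame 7: OPEN (8+1=9). Cumulative: 72
Frame 8: SPARE (0+10=10). 10 + next roll (9) = 19. Cumulative: 91
Frame 9: OPEN (9+0=9). Cumulative: 100
Frame 10: OPEN. Sum of all frame-10 rolls (9+0) = 9. Cumulative: 109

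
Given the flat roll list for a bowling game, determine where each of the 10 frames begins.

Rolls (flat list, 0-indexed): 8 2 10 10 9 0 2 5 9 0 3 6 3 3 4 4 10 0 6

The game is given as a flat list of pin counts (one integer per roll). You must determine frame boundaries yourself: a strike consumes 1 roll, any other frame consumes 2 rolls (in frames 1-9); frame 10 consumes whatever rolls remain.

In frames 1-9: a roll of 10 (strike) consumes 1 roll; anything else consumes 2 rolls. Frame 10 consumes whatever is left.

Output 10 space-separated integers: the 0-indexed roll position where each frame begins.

Answer: 0 2 3 4 6 8 10 12 14 16

Derivation:
Frame 1 starts at roll index 0: rolls=8,2 (sum=10), consumes 2 rolls
Frame 2 starts at roll index 2: roll=10 (strike), consumes 1 roll
Frame 3 starts at roll index 3: roll=10 (strike), consumes 1 roll
Frame 4 starts at roll index 4: rolls=9,0 (sum=9), consumes 2 rolls
Frame 5 starts at roll index 6: rolls=2,5 (sum=7), consumes 2 rolls
Frame 6 starts at roll index 8: rolls=9,0 (sum=9), consumes 2 rolls
Frame 7 starts at roll index 10: rolls=3,6 (sum=9), consumes 2 rolls
Frame 8 starts at roll index 12: rolls=3,3 (sum=6), consumes 2 rolls
Frame 9 starts at roll index 14: rolls=4,4 (sum=8), consumes 2 rolls
Frame 10 starts at roll index 16: 3 remaining rolls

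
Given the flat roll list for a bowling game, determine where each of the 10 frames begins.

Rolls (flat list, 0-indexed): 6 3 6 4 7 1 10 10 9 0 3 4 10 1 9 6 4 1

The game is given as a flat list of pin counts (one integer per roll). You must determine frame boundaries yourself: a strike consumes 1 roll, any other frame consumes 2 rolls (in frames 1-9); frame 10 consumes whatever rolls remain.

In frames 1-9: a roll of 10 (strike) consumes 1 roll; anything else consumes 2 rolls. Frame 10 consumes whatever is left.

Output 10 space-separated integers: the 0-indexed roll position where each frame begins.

Answer: 0 2 4 6 7 8 10 12 13 15

Derivation:
Frame 1 starts at roll index 0: rolls=6,3 (sum=9), consumes 2 rolls
Frame 2 starts at roll index 2: rolls=6,4 (sum=10), consumes 2 rolls
Frame 3 starts at roll index 4: rolls=7,1 (sum=8), consumes 2 rolls
Frame 4 starts at roll index 6: roll=10 (strike), consumes 1 roll
Frame 5 starts at roll index 7: roll=10 (strike), consumes 1 roll
Frame 6 starts at roll index 8: rolls=9,0 (sum=9), consumes 2 rolls
Frame 7 starts at roll index 10: rolls=3,4 (sum=7), consumes 2 rolls
Frame 8 starts at roll index 12: roll=10 (strike), consumes 1 roll
Frame 9 starts at roll index 13: rolls=1,9 (sum=10), consumes 2 rolls
Frame 10 starts at roll index 15: 3 remaining rolls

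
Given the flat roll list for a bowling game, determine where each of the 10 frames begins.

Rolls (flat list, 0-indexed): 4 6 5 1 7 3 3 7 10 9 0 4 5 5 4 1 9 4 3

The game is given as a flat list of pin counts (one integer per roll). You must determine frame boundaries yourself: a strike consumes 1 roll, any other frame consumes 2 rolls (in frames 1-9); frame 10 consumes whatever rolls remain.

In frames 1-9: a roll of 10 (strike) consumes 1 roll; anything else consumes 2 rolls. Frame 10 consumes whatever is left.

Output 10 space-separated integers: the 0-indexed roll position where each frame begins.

Answer: 0 2 4 6 8 9 11 13 15 17

Derivation:
Frame 1 starts at roll index 0: rolls=4,6 (sum=10), consumes 2 rolls
Frame 2 starts at roll index 2: rolls=5,1 (sum=6), consumes 2 rolls
Frame 3 starts at roll index 4: rolls=7,3 (sum=10), consumes 2 rolls
Frame 4 starts at roll index 6: rolls=3,7 (sum=10), consumes 2 rolls
Frame 5 starts at roll index 8: roll=10 (strike), consumes 1 roll
Frame 6 starts at roll index 9: rolls=9,0 (sum=9), consumes 2 rolls
Frame 7 starts at roll index 11: rolls=4,5 (sum=9), consumes 2 rolls
Frame 8 starts at roll index 13: rolls=5,4 (sum=9), consumes 2 rolls
Frame 9 starts at roll index 15: rolls=1,9 (sum=10), consumes 2 rolls
Frame 10 starts at roll index 17: 2 remaining rolls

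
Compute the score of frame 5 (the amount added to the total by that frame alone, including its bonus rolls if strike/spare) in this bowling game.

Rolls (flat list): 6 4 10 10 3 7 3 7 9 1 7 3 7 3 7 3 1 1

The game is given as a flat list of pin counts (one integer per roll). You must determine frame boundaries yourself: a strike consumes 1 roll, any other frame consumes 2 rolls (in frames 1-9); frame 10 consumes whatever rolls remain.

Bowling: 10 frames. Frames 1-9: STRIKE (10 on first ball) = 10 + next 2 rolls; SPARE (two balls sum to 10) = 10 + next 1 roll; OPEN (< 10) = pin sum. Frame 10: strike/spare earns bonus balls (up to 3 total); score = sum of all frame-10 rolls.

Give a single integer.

Answer: 19

Derivation:
Frame 1: SPARE (6+4=10). 10 + next roll (10) = 20. Cumulative: 20
Frame 2: STRIKE. 10 + next two rolls (10+3) = 23. Cumulative: 43
Frame 3: STRIKE. 10 + next two rolls (3+7) = 20. Cumulative: 63
Frame 4: SPARE (3+7=10). 10 + next roll (3) = 13. Cumulative: 76
Frame 5: SPARE (3+7=10). 10 + next roll (9) = 19. Cumulative: 95
Frame 6: SPARE (9+1=10). 10 + next roll (7) = 17. Cumulative: 112
Frame 7: SPARE (7+3=10). 10 + next roll (7) = 17. Cumulative: 129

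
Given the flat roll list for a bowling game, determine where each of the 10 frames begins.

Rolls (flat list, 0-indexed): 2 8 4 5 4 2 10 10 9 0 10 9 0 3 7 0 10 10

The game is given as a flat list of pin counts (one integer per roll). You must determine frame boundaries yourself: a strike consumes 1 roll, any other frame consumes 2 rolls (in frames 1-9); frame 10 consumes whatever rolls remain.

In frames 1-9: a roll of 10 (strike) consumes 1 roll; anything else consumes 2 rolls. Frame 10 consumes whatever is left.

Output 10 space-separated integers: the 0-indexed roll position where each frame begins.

Answer: 0 2 4 6 7 8 10 11 13 15

Derivation:
Frame 1 starts at roll index 0: rolls=2,8 (sum=10), consumes 2 rolls
Frame 2 starts at roll index 2: rolls=4,5 (sum=9), consumes 2 rolls
Frame 3 starts at roll index 4: rolls=4,2 (sum=6), consumes 2 rolls
Frame 4 starts at roll index 6: roll=10 (strike), consumes 1 roll
Frame 5 starts at roll index 7: roll=10 (strike), consumes 1 roll
Frame 6 starts at roll index 8: rolls=9,0 (sum=9), consumes 2 rolls
Frame 7 starts at roll index 10: roll=10 (strike), consumes 1 roll
Frame 8 starts at roll index 11: rolls=9,0 (sum=9), consumes 2 rolls
Frame 9 starts at roll index 13: rolls=3,7 (sum=10), consumes 2 rolls
Frame 10 starts at roll index 15: 3 remaining rolls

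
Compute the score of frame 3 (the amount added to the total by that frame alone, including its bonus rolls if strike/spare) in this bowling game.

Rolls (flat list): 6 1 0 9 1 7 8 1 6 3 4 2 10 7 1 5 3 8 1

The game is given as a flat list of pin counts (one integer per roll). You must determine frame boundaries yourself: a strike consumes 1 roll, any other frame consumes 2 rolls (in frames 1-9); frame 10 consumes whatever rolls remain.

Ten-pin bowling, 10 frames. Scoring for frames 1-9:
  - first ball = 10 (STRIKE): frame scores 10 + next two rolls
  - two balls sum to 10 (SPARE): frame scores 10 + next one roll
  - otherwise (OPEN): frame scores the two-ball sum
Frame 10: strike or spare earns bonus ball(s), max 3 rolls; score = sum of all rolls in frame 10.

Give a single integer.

Frame 1: OPEN (6+1=7). Cumulative: 7
Frame 2: OPEN (0+9=9). Cumulative: 16
Frame 3: OPEN (1+7=8). Cumulative: 24
Frame 4: OPEN (8+1=9). Cumulative: 33
Frame 5: OPEN (6+3=9). Cumulative: 42

Answer: 8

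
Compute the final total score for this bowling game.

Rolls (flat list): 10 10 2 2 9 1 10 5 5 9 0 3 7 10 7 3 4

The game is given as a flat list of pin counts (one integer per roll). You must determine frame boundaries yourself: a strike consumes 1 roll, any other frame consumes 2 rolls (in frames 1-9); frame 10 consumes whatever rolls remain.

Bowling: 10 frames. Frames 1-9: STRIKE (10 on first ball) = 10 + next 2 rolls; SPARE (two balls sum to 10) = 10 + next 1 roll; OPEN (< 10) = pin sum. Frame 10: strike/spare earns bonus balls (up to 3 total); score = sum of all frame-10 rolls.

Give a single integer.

Answer: 162

Derivation:
Frame 1: STRIKE. 10 + next two rolls (10+2) = 22. Cumulative: 22
Frame 2: STRIKE. 10 + next two rolls (2+2) = 14. Cumulative: 36
Frame 3: OPEN (2+2=4). Cumulative: 40
Frame 4: SPARE (9+1=10). 10 + next roll (10) = 20. Cumulative: 60
Frame 5: STRIKE. 10 + next two rolls (5+5) = 20. Cumulative: 80
Frame 6: SPARE (5+5=10). 10 + next roll (9) = 19. Cumulative: 99
Frame 7: OPEN (9+0=9). Cumulative: 108
Frame 8: SPARE (3+7=10). 10 + next roll (10) = 20. Cumulative: 128
Frame 9: STRIKE. 10 + next two rolls (7+3) = 20. Cumulative: 148
Frame 10: SPARE. Sum of all frame-10 rolls (7+3+4) = 14. Cumulative: 162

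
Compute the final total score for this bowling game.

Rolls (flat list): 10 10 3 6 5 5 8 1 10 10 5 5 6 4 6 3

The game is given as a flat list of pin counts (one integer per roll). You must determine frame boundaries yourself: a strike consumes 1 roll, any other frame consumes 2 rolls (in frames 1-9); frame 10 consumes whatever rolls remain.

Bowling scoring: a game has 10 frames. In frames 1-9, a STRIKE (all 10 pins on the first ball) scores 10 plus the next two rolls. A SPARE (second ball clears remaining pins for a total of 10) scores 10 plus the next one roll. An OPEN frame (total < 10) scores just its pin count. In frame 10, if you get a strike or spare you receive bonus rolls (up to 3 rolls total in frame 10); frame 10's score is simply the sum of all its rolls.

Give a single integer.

Frame 1: STRIKE. 10 + next two rolls (10+3) = 23. Cumulative: 23
Frame 2: STRIKE. 10 + next two rolls (3+6) = 19. Cumulative: 42
Frame 3: OPEN (3+6=9). Cumulative: 51
Frame 4: SPARE (5+5=10). 10 + next roll (8) = 18. Cumulative: 69
Frame 5: OPEN (8+1=9). Cumulative: 78
Frame 6: STRIKE. 10 + next two rolls (10+5) = 25. Cumulative: 103
Frame 7: STRIKE. 10 + next two rolls (5+5) = 20. Cumulative: 123
Frame 8: SPARE (5+5=10). 10 + next roll (6) = 16. Cumulative: 139
Frame 9: SPARE (6+4=10). 10 + next roll (6) = 16. Cumulative: 155
Frame 10: OPEN. Sum of all frame-10 rolls (6+3) = 9. Cumulative: 164

Answer: 164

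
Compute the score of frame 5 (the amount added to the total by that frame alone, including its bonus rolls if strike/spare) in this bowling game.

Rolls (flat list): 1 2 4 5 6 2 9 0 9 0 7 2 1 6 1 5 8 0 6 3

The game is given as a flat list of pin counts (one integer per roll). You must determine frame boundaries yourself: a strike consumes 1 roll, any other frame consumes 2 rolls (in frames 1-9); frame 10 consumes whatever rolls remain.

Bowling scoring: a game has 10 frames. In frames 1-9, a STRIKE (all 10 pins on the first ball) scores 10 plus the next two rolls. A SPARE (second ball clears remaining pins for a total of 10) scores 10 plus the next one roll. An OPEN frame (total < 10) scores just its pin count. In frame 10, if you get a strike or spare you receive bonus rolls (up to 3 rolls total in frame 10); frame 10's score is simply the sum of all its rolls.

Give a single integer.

Answer: 9

Derivation:
Frame 1: OPEN (1+2=3). Cumulative: 3
Frame 2: OPEN (4+5=9). Cumulative: 12
Frame 3: OPEN (6+2=8). Cumulative: 20
Frame 4: OPEN (9+0=9). Cumulative: 29
Frame 5: OPEN (9+0=9). Cumulative: 38
Frame 6: OPEN (7+2=9). Cumulative: 47
Frame 7: OPEN (1+6=7). Cumulative: 54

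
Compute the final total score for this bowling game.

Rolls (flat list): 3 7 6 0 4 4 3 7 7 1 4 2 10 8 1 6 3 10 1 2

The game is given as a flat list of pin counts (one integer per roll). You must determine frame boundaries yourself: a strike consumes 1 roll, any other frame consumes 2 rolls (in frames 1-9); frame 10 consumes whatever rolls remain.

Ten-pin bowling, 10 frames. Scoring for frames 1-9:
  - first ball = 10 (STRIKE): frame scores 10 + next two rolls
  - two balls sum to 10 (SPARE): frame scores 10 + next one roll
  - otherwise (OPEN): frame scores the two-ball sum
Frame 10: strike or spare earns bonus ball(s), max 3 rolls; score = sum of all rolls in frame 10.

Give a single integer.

Frame 1: SPARE (3+7=10). 10 + next roll (6) = 16. Cumulative: 16
Frame 2: OPEN (6+0=6). Cumulative: 22
Frame 3: OPEN (4+4=8). Cumulative: 30
Frame 4: SPARE (3+7=10). 10 + next roll (7) = 17. Cumulative: 47
Frame 5: OPEN (7+1=8). Cumulative: 55
Frame 6: OPEN (4+2=6). Cumulative: 61
Frame 7: STRIKE. 10 + next two rolls (8+1) = 19. Cumulative: 80
Frame 8: OPEN (8+1=9). Cumulative: 89
Frame 9: OPEN (6+3=9). Cumulative: 98
Frame 10: STRIKE. Sum of all frame-10 rolls (10+1+2) = 13. Cumulative: 111

Answer: 111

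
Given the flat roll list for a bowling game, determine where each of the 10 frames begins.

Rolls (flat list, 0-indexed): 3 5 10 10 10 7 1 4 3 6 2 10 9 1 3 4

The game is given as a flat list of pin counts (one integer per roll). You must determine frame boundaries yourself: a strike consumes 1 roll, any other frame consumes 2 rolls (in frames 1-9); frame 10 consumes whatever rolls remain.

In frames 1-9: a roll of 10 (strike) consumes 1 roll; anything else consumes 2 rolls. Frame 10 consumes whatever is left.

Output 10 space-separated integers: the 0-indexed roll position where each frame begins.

Answer: 0 2 3 4 5 7 9 11 12 14

Derivation:
Frame 1 starts at roll index 0: rolls=3,5 (sum=8), consumes 2 rolls
Frame 2 starts at roll index 2: roll=10 (strike), consumes 1 roll
Frame 3 starts at roll index 3: roll=10 (strike), consumes 1 roll
Frame 4 starts at roll index 4: roll=10 (strike), consumes 1 roll
Frame 5 starts at roll index 5: rolls=7,1 (sum=8), consumes 2 rolls
Frame 6 starts at roll index 7: rolls=4,3 (sum=7), consumes 2 rolls
Frame 7 starts at roll index 9: rolls=6,2 (sum=8), consumes 2 rolls
Frame 8 starts at roll index 11: roll=10 (strike), consumes 1 roll
Frame 9 starts at roll index 12: rolls=9,1 (sum=10), consumes 2 rolls
Frame 10 starts at roll index 14: 2 remaining rolls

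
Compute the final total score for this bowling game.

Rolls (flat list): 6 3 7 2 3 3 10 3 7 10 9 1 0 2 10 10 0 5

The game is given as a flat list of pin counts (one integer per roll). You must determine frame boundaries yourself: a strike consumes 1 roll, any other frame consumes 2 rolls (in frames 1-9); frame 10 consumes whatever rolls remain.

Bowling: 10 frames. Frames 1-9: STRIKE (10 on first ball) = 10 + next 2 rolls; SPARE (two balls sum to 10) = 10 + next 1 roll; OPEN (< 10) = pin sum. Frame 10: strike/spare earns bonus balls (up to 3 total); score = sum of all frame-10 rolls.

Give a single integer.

Answer: 131

Derivation:
Frame 1: OPEN (6+3=9). Cumulative: 9
Frame 2: OPEN (7+2=9). Cumulative: 18
Frame 3: OPEN (3+3=6). Cumulative: 24
Frame 4: STRIKE. 10 + next two rolls (3+7) = 20. Cumulative: 44
Frame 5: SPARE (3+7=10). 10 + next roll (10) = 20. Cumulative: 64
Frame 6: STRIKE. 10 + next two rolls (9+1) = 20. Cumulative: 84
Frame 7: SPARE (9+1=10). 10 + next roll (0) = 10. Cumulative: 94
Frame 8: OPEN (0+2=2). Cumulative: 96
Frame 9: STRIKE. 10 + next two rolls (10+0) = 20. Cumulative: 116
Frame 10: STRIKE. Sum of all frame-10 rolls (10+0+5) = 15. Cumulative: 131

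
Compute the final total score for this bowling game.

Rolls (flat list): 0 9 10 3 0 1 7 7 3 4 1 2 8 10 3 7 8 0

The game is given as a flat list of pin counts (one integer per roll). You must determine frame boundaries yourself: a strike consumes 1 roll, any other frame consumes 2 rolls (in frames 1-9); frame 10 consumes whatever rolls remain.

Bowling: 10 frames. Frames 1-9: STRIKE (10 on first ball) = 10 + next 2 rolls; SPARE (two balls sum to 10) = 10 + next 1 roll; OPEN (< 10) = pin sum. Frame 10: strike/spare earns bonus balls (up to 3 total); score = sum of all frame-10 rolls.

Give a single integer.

Frame 1: OPEN (0+9=9). Cumulative: 9
Frame 2: STRIKE. 10 + next two rolls (3+0) = 13. Cumulative: 22
Frame 3: OPEN (3+0=3). Cumulative: 25
Frame 4: OPEN (1+7=8). Cumulative: 33
Frame 5: SPARE (7+3=10). 10 + next roll (4) = 14. Cumulative: 47
Frame 6: OPEN (4+1=5). Cumulative: 52
Frame 7: SPARE (2+8=10). 10 + next roll (10) = 20. Cumulative: 72
Frame 8: STRIKE. 10 + next two rolls (3+7) = 20. Cumulative: 92
Frame 9: SPARE (3+7=10). 10 + next roll (8) = 18. Cumulative: 110
Frame 10: OPEN. Sum of all frame-10 rolls (8+0) = 8. Cumulative: 118

Answer: 118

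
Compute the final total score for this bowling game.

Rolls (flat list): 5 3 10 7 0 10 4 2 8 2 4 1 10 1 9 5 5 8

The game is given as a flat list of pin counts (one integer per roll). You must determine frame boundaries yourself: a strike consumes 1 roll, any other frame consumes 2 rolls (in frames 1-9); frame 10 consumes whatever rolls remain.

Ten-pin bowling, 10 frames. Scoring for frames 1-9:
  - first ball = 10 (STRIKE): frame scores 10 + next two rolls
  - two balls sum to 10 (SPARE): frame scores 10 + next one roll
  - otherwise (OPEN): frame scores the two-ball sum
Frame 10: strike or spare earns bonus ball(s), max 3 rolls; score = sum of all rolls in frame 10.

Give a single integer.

Answer: 126

Derivation:
Frame 1: OPEN (5+3=8). Cumulative: 8
Frame 2: STRIKE. 10 + next two rolls (7+0) = 17. Cumulative: 25
Frame 3: OPEN (7+0=7). Cumulative: 32
Frame 4: STRIKE. 10 + next two rolls (4+2) = 16. Cumulative: 48
Frame 5: OPEN (4+2=6). Cumulative: 54
Frame 6: SPARE (8+2=10). 10 + next roll (4) = 14. Cumulative: 68
Frame 7: OPEN (4+1=5). Cumulative: 73
Frame 8: STRIKE. 10 + next two rolls (1+9) = 20. Cumulative: 93
Frame 9: SPARE (1+9=10). 10 + next roll (5) = 15. Cumulative: 108
Frame 10: SPARE. Sum of all frame-10 rolls (5+5+8) = 18. Cumulative: 126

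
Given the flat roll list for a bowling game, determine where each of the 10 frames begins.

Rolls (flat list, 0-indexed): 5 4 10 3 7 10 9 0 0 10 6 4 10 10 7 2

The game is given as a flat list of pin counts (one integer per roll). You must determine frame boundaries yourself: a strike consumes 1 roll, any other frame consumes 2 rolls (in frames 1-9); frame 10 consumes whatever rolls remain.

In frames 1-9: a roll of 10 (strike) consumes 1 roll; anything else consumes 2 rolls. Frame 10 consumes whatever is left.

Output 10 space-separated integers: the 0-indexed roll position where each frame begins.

Answer: 0 2 3 5 6 8 10 12 13 14

Derivation:
Frame 1 starts at roll index 0: rolls=5,4 (sum=9), consumes 2 rolls
Frame 2 starts at roll index 2: roll=10 (strike), consumes 1 roll
Frame 3 starts at roll index 3: rolls=3,7 (sum=10), consumes 2 rolls
Frame 4 starts at roll index 5: roll=10 (strike), consumes 1 roll
Frame 5 starts at roll index 6: rolls=9,0 (sum=9), consumes 2 rolls
Frame 6 starts at roll index 8: rolls=0,10 (sum=10), consumes 2 rolls
Frame 7 starts at roll index 10: rolls=6,4 (sum=10), consumes 2 rolls
Frame 8 starts at roll index 12: roll=10 (strike), consumes 1 roll
Frame 9 starts at roll index 13: roll=10 (strike), consumes 1 roll
Frame 10 starts at roll index 14: 2 remaining rolls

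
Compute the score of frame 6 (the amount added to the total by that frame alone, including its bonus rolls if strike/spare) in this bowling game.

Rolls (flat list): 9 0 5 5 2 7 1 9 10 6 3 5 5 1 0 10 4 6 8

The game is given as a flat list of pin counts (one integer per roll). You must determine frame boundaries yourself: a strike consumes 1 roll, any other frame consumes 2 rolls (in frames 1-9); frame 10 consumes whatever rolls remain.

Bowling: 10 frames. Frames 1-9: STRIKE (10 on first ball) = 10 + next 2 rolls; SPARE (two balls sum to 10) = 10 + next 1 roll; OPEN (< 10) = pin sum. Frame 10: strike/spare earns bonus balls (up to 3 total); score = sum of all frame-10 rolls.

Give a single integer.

Answer: 9

Derivation:
Frame 1: OPEN (9+0=9). Cumulative: 9
Frame 2: SPARE (5+5=10). 10 + next roll (2) = 12. Cumulative: 21
Frame 3: OPEN (2+7=9). Cumulative: 30
Frame 4: SPARE (1+9=10). 10 + next roll (10) = 20. Cumulative: 50
Frame 5: STRIKE. 10 + next two rolls (6+3) = 19. Cumulative: 69
Frame 6: OPEN (6+3=9). Cumulative: 78
Frame 7: SPARE (5+5=10). 10 + next roll (1) = 11. Cumulative: 89
Frame 8: OPEN (1+0=1). Cumulative: 90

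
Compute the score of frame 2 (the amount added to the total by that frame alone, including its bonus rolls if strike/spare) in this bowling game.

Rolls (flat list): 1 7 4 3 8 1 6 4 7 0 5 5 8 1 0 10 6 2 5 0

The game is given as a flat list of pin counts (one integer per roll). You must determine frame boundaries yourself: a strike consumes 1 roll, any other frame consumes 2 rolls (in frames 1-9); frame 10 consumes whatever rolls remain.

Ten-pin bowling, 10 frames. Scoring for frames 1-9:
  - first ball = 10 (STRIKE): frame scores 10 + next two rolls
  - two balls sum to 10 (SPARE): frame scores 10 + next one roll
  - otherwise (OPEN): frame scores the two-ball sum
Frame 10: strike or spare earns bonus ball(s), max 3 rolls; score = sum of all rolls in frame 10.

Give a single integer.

Answer: 7

Derivation:
Frame 1: OPEN (1+7=8). Cumulative: 8
Frame 2: OPEN (4+3=7). Cumulative: 15
Frame 3: OPEN (8+1=9). Cumulative: 24
Frame 4: SPARE (6+4=10). 10 + next roll (7) = 17. Cumulative: 41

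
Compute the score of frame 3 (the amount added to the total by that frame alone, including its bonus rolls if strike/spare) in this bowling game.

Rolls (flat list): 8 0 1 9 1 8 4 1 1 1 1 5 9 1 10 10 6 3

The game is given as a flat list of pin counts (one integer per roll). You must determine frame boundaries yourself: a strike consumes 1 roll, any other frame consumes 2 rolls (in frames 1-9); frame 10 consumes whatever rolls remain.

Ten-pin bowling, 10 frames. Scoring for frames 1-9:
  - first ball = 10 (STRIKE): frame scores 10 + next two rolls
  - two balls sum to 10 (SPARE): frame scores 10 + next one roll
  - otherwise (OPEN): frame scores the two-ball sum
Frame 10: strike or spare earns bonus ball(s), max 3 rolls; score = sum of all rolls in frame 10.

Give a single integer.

Frame 1: OPEN (8+0=8). Cumulative: 8
Frame 2: SPARE (1+9=10). 10 + next roll (1) = 11. Cumulative: 19
Frame 3: OPEN (1+8=9). Cumulative: 28
Frame 4: OPEN (4+1=5). Cumulative: 33
Frame 5: OPEN (1+1=2). Cumulative: 35

Answer: 9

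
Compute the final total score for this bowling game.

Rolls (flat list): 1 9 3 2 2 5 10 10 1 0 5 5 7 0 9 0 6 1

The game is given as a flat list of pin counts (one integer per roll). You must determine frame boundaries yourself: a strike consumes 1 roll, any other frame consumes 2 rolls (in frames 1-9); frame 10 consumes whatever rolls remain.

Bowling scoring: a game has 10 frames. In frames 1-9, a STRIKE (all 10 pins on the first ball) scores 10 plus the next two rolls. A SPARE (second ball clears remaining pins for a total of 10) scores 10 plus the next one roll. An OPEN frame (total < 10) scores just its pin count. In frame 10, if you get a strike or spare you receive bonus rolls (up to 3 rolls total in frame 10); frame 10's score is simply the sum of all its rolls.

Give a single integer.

Answer: 98

Derivation:
Frame 1: SPARE (1+9=10). 10 + next roll (3) = 13. Cumulative: 13
Frame 2: OPEN (3+2=5). Cumulative: 18
Frame 3: OPEN (2+5=7). Cumulative: 25
Frame 4: STRIKE. 10 + next two rolls (10+1) = 21. Cumulative: 46
Frame 5: STRIKE. 10 + next two rolls (1+0) = 11. Cumulative: 57
Frame 6: OPEN (1+0=1). Cumulative: 58
Frame 7: SPARE (5+5=10). 10 + next roll (7) = 17. Cumulative: 75
Frame 8: OPEN (7+0=7). Cumulative: 82
Frame 9: OPEN (9+0=9). Cumulative: 91
Frame 10: OPEN. Sum of all frame-10 rolls (6+1) = 7. Cumulative: 98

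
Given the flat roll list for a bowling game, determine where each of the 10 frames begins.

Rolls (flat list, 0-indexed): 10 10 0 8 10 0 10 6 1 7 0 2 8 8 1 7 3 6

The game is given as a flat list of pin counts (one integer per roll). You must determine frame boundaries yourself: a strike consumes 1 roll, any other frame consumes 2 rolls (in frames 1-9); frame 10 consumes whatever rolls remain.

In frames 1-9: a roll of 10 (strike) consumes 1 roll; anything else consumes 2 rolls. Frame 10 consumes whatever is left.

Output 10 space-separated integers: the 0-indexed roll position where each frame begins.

Answer: 0 1 2 4 5 7 9 11 13 15

Derivation:
Frame 1 starts at roll index 0: roll=10 (strike), consumes 1 roll
Frame 2 starts at roll index 1: roll=10 (strike), consumes 1 roll
Frame 3 starts at roll index 2: rolls=0,8 (sum=8), consumes 2 rolls
Frame 4 starts at roll index 4: roll=10 (strike), consumes 1 roll
Frame 5 starts at roll index 5: rolls=0,10 (sum=10), consumes 2 rolls
Frame 6 starts at roll index 7: rolls=6,1 (sum=7), consumes 2 rolls
Frame 7 starts at roll index 9: rolls=7,0 (sum=7), consumes 2 rolls
Frame 8 starts at roll index 11: rolls=2,8 (sum=10), consumes 2 rolls
Frame 9 starts at roll index 13: rolls=8,1 (sum=9), consumes 2 rolls
Frame 10 starts at roll index 15: 3 remaining rolls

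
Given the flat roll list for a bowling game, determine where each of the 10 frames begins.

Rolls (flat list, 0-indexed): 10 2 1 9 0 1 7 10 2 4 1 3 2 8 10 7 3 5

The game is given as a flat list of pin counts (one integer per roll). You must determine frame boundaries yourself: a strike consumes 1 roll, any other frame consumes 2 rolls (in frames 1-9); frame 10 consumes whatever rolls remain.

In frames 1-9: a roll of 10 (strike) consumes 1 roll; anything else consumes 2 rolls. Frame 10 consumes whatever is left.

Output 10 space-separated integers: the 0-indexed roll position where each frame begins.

Frame 1 starts at roll index 0: roll=10 (strike), consumes 1 roll
Frame 2 starts at roll index 1: rolls=2,1 (sum=3), consumes 2 rolls
Frame 3 starts at roll index 3: rolls=9,0 (sum=9), consumes 2 rolls
Frame 4 starts at roll index 5: rolls=1,7 (sum=8), consumes 2 rolls
Frame 5 starts at roll index 7: roll=10 (strike), consumes 1 roll
Frame 6 starts at roll index 8: rolls=2,4 (sum=6), consumes 2 rolls
Frame 7 starts at roll index 10: rolls=1,3 (sum=4), consumes 2 rolls
Frame 8 starts at roll index 12: rolls=2,8 (sum=10), consumes 2 rolls
Frame 9 starts at roll index 14: roll=10 (strike), consumes 1 roll
Frame 10 starts at roll index 15: 3 remaining rolls

Answer: 0 1 3 5 7 8 10 12 14 15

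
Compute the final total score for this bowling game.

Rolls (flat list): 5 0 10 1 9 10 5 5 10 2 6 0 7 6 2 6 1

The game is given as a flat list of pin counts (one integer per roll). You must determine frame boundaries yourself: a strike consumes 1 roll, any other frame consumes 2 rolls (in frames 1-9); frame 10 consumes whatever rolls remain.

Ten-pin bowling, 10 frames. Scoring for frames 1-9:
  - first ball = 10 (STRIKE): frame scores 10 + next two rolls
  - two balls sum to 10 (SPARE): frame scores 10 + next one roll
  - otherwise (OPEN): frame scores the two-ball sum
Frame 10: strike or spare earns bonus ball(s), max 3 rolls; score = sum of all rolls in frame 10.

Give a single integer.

Frame 1: OPEN (5+0=5). Cumulative: 5
Frame 2: STRIKE. 10 + next two rolls (1+9) = 20. Cumulative: 25
Frame 3: SPARE (1+9=10). 10 + next roll (10) = 20. Cumulative: 45
Frame 4: STRIKE. 10 + next two rolls (5+5) = 20. Cumulative: 65
Frame 5: SPARE (5+5=10). 10 + next roll (10) = 20. Cumulative: 85
Frame 6: STRIKE. 10 + next two rolls (2+6) = 18. Cumulative: 103
Frame 7: OPEN (2+6=8). Cumulative: 111
Frame 8: OPEN (0+7=7). Cumulative: 118
Frame 9: OPEN (6+2=8). Cumulative: 126
Frame 10: OPEN. Sum of all frame-10 rolls (6+1) = 7. Cumulative: 133

Answer: 133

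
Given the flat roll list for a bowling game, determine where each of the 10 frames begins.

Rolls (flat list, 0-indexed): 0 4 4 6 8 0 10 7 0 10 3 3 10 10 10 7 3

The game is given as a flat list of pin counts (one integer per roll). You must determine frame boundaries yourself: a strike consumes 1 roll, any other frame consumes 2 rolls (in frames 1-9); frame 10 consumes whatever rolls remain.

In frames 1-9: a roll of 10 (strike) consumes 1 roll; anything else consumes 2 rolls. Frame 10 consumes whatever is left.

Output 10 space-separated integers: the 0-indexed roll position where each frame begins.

Answer: 0 2 4 6 7 9 10 12 13 14

Derivation:
Frame 1 starts at roll index 0: rolls=0,4 (sum=4), consumes 2 rolls
Frame 2 starts at roll index 2: rolls=4,6 (sum=10), consumes 2 rolls
Frame 3 starts at roll index 4: rolls=8,0 (sum=8), consumes 2 rolls
Frame 4 starts at roll index 6: roll=10 (strike), consumes 1 roll
Frame 5 starts at roll index 7: rolls=7,0 (sum=7), consumes 2 rolls
Frame 6 starts at roll index 9: roll=10 (strike), consumes 1 roll
Frame 7 starts at roll index 10: rolls=3,3 (sum=6), consumes 2 rolls
Frame 8 starts at roll index 12: roll=10 (strike), consumes 1 roll
Frame 9 starts at roll index 13: roll=10 (strike), consumes 1 roll
Frame 10 starts at roll index 14: 3 remaining rolls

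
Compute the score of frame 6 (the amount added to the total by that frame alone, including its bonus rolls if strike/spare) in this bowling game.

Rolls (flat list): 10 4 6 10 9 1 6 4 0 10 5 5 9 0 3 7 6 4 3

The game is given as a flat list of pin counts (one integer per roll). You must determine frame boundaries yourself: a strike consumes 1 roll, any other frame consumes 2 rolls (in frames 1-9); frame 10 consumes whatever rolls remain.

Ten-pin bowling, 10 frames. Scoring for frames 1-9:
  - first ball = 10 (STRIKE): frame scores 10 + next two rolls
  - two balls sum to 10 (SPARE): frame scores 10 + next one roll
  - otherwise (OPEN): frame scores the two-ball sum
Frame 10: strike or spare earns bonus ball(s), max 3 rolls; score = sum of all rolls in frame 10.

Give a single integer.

Answer: 15

Derivation:
Frame 1: STRIKE. 10 + next two rolls (4+6) = 20. Cumulative: 20
Frame 2: SPARE (4+6=10). 10 + next roll (10) = 20. Cumulative: 40
Frame 3: STRIKE. 10 + next two rolls (9+1) = 20. Cumulative: 60
Frame 4: SPARE (9+1=10). 10 + next roll (6) = 16. Cumulative: 76
Frame 5: SPARE (6+4=10). 10 + next roll (0) = 10. Cumulative: 86
Frame 6: SPARE (0+10=10). 10 + next roll (5) = 15. Cumulative: 101
Frame 7: SPARE (5+5=10). 10 + next roll (9) = 19. Cumulative: 120
Frame 8: OPEN (9+0=9). Cumulative: 129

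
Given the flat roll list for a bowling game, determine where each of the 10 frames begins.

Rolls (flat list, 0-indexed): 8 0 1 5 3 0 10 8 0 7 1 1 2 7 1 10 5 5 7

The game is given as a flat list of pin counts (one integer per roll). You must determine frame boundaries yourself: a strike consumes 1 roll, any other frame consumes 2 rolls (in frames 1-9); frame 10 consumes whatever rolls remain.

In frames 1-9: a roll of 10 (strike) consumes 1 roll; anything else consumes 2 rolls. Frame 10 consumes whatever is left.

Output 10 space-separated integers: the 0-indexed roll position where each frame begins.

Answer: 0 2 4 6 7 9 11 13 15 16

Derivation:
Frame 1 starts at roll index 0: rolls=8,0 (sum=8), consumes 2 rolls
Frame 2 starts at roll index 2: rolls=1,5 (sum=6), consumes 2 rolls
Frame 3 starts at roll index 4: rolls=3,0 (sum=3), consumes 2 rolls
Frame 4 starts at roll index 6: roll=10 (strike), consumes 1 roll
Frame 5 starts at roll index 7: rolls=8,0 (sum=8), consumes 2 rolls
Frame 6 starts at roll index 9: rolls=7,1 (sum=8), consumes 2 rolls
Frame 7 starts at roll index 11: rolls=1,2 (sum=3), consumes 2 rolls
Frame 8 starts at roll index 13: rolls=7,1 (sum=8), consumes 2 rolls
Frame 9 starts at roll index 15: roll=10 (strike), consumes 1 roll
Frame 10 starts at roll index 16: 3 remaining rolls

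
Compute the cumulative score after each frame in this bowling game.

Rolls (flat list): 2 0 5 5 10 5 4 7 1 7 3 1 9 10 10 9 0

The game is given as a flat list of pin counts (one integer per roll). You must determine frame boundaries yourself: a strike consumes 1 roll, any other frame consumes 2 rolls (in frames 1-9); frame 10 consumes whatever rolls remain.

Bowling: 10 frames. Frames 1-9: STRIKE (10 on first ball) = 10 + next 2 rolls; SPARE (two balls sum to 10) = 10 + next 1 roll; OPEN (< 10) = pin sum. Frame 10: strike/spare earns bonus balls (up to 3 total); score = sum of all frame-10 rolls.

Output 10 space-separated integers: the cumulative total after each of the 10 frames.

Answer: 2 22 41 50 58 69 89 118 137 146

Derivation:
Frame 1: OPEN (2+0=2). Cumulative: 2
Frame 2: SPARE (5+5=10). 10 + next roll (10) = 20. Cumulative: 22
Frame 3: STRIKE. 10 + next two rolls (5+4) = 19. Cumulative: 41
Frame 4: OPEN (5+4=9). Cumulative: 50
Frame 5: OPEN (7+1=8). Cumulative: 58
Frame 6: SPARE (7+3=10). 10 + next roll (1) = 11. Cumulative: 69
Frame 7: SPARE (1+9=10). 10 + next roll (10) = 20. Cumulative: 89
Frame 8: STRIKE. 10 + next two rolls (10+9) = 29. Cumulative: 118
Frame 9: STRIKE. 10 + next two rolls (9+0) = 19. Cumulative: 137
Frame 10: OPEN. Sum of all frame-10 rolls (9+0) = 9. Cumulative: 146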